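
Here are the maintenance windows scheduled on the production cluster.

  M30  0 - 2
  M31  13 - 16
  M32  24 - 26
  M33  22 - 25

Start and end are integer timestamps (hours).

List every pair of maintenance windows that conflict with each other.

Sorted by start: M30, M31, M33, M32.
M31 starts after M30 ends, so nothing later overlaps M30 either.
M33 starts after M31 ends, so nothing later overlaps M31 either.
M32 starts before M33 ends → M33 and M32 overlap.

M32 & M33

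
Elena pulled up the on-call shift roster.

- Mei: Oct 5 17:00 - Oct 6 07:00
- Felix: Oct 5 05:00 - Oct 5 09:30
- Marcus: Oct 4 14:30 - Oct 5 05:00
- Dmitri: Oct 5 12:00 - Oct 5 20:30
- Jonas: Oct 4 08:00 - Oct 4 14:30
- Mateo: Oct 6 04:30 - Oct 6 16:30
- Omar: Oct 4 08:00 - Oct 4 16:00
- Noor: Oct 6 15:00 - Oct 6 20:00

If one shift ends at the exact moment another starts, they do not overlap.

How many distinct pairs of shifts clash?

Check each pair: they overlap iff neither finishes before the other starts.
Sorted by start: Omar, Jonas, Marcus, Felix, Dmitri, Mei, Mateo, Noor.
Jonas starts before Omar ends → Omar and Jonas overlap.
Marcus starts before Omar ends → Omar and Marcus overlap.
Felix starts after Omar ends, so nothing later overlaps Omar either.
Marcus starts exactly when Jonas ends (back-to-back, no overlap), so nothing later overlaps Jonas either.
Felix starts exactly when Marcus ends (back-to-back, no overlap), so nothing later overlaps Marcus either.
Dmitri starts after Felix ends, so nothing later overlaps Felix either.
Mei starts before Dmitri ends → Dmitri and Mei overlap.
Mateo starts after Dmitri ends, so nothing later overlaps Dmitri either.
Mateo starts before Mei ends → Mei and Mateo overlap.
Noor starts after Mei ends.
Noor starts before Mateo ends → Mateo and Noor overlap.
Overlapping pairs: Dmitri & Mei, Jonas & Omar, Marcus & Omar, Mateo & Mei, Mateo & Noor — 5 in total.

5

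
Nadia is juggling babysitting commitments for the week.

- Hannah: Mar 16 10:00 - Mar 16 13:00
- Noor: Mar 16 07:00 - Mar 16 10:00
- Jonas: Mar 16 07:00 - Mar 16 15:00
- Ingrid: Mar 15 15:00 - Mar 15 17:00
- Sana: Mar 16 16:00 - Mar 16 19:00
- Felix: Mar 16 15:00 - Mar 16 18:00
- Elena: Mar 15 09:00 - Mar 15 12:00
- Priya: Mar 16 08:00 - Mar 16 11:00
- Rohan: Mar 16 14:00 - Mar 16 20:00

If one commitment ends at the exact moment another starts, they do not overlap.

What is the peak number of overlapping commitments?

3

Walk through starts and ends in time order (an end at T is processed before a start at T):
Mar 15 09:00 start Elena → 1
Mar 15 12:00 end Elena → 0
Mar 15 15:00 start Ingrid → 1
Mar 15 17:00 end Ingrid → 0
Mar 16 07:00 start Jonas → 1
Mar 16 07:00 start Noor → 2
Mar 16 08:00 start Priya → 3
Mar 16 10:00 end Noor → 2
Mar 16 10:00 start Hannah → 3
Mar 16 11:00 end Priya → 2
Mar 16 13:00 end Hannah → 1
Mar 16 14:00 start Rohan → 2
Mar 16 15:00 end Jonas → 1
Mar 16 15:00 start Felix → 2
Mar 16 16:00 start Sana → 3
Mar 16 18:00 end Felix → 2
Mar 16 19:00 end Sana → 1
Mar 16 20:00 end Rohan → 0
Peak is 3, at Mar 16 08:00 (Jonas, Noor, Priya).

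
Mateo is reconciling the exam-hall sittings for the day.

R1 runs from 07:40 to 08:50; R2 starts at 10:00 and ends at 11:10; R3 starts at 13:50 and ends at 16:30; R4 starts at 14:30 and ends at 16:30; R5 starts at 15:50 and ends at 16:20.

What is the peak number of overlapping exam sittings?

Sweep the timeline, counting +1 at each start and −1 at each end (ends before starts at a tie):
07:40 start R1 → 1
08:50 end R1 → 0
10:00 start R2 → 1
11:10 end R2 → 0
13:50 start R3 → 1
14:30 start R4 → 2
15:50 start R5 → 3
16:20 end R5 → 2
16:30 end R3 → 1
16:30 end R4 → 0
Peak is 3, at 15:50 (R3, R4, R5).

3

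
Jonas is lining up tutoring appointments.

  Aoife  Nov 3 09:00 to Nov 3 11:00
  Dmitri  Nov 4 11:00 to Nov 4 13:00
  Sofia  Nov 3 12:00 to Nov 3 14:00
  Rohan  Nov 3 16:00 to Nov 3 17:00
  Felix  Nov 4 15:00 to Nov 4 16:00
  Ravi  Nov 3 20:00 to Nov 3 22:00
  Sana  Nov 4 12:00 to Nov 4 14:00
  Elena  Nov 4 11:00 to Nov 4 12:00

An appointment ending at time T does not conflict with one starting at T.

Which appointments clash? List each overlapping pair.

Check each pair: they overlap iff neither finishes before the other starts.
Sorted by start: Aoife, Sofia, Rohan, Ravi, Elena, Dmitri, Sana, Felix.
Sofia starts after Aoife ends — done with Aoife.
Rohan starts after Sofia ends — done with Sofia.
Ravi starts after Rohan ends — done with Rohan.
Elena starts after Ravi ends — done with Ravi.
Dmitri starts before Elena ends → Elena and Dmitri overlap.
Sana starts exactly when Elena ends (back-to-back, no overlap) — done with Elena.
Sana starts before Dmitri ends → Dmitri and Sana overlap.
Felix starts after Dmitri ends.
Felix starts after Sana ends.

Dmitri & Elena, Dmitri & Sana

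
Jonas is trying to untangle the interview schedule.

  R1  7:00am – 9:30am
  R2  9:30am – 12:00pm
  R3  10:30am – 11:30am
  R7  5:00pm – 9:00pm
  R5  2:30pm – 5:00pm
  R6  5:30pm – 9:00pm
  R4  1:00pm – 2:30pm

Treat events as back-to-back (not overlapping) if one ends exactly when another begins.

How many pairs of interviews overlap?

2

Sorted by start: R1, R2, R3, R4, R5, R7, R6.
R2 starts exactly when R1 ends (back-to-back, no overlap), so nothing later overlaps R1 either.
R3 starts before R2 ends → R2 and R3 overlap.
R4 starts after R2 ends, so nothing later overlaps R2 either.
R4 starts after R3 ends, so nothing later overlaps R3 either.
R5 starts exactly when R4 ends (back-to-back, no overlap), so nothing later overlaps R4 either.
R7 starts exactly when R5 ends (back-to-back, no overlap), so nothing later overlaps R5 either.
R6 starts before R7 ends → R7 and R6 overlap.
Overlapping pairs: R2 & R3, R6 & R7 — 2 in total.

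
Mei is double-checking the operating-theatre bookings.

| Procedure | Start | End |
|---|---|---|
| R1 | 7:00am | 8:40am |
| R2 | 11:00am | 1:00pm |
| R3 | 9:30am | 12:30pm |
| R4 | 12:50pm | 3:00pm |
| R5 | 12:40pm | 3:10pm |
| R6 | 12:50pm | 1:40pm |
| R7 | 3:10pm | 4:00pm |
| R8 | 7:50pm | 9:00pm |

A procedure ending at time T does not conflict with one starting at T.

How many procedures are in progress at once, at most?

Walk through starts and ends in time order (an end at T is processed before a start at T):
7:00am start R1 → 1
8:40am end R1 → 0
9:30am start R3 → 1
11:00am start R2 → 2
12:30pm end R3 → 1
12:40pm start R5 → 2
12:50pm start R4 → 3
12:50pm start R6 → 4
1:00pm end R2 → 3
1:40pm end R6 → 2
3:00pm end R4 → 1
3:10pm end R5 → 0
3:10pm start R7 → 1
4:00pm end R7 → 0
7:50pm start R8 → 1
9:00pm end R8 → 0
Peak is 4, at 12:50pm (R2, R4, R5, R6).

4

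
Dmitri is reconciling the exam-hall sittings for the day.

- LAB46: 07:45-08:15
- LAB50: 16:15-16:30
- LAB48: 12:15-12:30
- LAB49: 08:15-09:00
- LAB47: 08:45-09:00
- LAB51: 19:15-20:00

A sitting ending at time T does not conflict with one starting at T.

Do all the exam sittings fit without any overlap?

No

Two intervals overlap when each starts before the other ends.
Sorted by start: LAB46, LAB49, LAB47, LAB48, LAB50, LAB51.
LAB49 starts exactly when LAB46 ends (back-to-back, no overlap), so LAB46 has no further overlaps.
LAB47 starts before LAB49 ends → LAB49 and LAB47 overlap.
That's a conflict, so the schedule is not conflict-free.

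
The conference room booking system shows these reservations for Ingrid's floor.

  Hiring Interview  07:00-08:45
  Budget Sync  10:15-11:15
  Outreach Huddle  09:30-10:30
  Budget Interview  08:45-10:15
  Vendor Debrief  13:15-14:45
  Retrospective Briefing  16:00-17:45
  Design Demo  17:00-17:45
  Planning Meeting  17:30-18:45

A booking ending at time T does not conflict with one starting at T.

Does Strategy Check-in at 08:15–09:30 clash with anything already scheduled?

Yes — it overlaps Budget Interview, Hiring Interview

Hiring Interview: starts 07:00 before Strategy Check-in ends 09:30, and ends 08:45 after Strategy Check-in starts 08:15 → overlap.
Budget Interview: starts 08:45 before Strategy Check-in ends 09:30, and ends 10:15 after Strategy Check-in starts 08:15 → overlap.
Outreach Huddle: starts 09:30 at or after Strategy Check-in ends 09:30 → clear.
Budget Sync: starts 10:15 at or after Strategy Check-in ends 09:30 → clear.
Vendor Debrief: starts 13:15 at or after Strategy Check-in ends 09:30 → clear.
Retrospective Briefing: starts 16:00 at or after Strategy Check-in ends 09:30 → clear.
Design Demo: starts 17:00 at or after Strategy Check-in ends 09:30 → clear.
Planning Meeting: starts 17:30 at or after Strategy Check-in ends 09:30 → clear.
Strategy Check-in overlaps Hiring Interview, Budget Interview.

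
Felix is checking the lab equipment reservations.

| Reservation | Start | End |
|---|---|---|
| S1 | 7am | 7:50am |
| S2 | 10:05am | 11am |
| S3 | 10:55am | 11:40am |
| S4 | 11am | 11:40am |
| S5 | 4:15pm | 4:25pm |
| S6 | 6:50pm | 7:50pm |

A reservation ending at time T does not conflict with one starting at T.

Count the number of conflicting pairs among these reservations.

2

Sorted by start: S1, S2, S3, S4, S5, S6.
S2 starts after S1 ends, so nothing later overlaps S1 either.
S3 starts before S2 ends → S2 and S3 overlap.
S4 starts exactly when S2 ends (back-to-back, no overlap), so nothing later overlaps S2 either.
S4 starts before S3 ends → S3 and S4 overlap.
S5 starts after S3 ends, so nothing later overlaps S3 either.
S5 starts after S4 ends, so nothing later overlaps S4 either.
S6 starts after S5 ends.
Overlapping pairs: S2 & S3, S3 & S4 — 2 in total.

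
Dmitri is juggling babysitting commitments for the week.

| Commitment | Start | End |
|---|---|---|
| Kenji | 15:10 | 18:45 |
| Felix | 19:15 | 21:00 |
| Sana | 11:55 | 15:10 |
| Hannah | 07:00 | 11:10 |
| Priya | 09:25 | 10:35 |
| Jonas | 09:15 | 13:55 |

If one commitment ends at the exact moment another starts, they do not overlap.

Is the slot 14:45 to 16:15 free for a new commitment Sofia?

Hannah: ends 11:10 at or before Sofia starts 14:45 → clear.
Jonas: ends 13:55 at or before Sofia starts 14:45 → clear.
Priya: ends 10:35 at or before Sofia starts 14:45 → clear.
Sana: starts 11:55 before Sofia ends 16:15, and ends 15:10 after Sofia starts 14:45 → overlap.
Kenji: starts 15:10 before Sofia ends 16:15, and ends 18:45 after Sofia starts 14:45 → overlap.
Felix: starts 19:15 at or after Sofia ends 16:15 → clear.
Sofia overlaps Sana, Kenji.

No — it overlaps Kenji, Sana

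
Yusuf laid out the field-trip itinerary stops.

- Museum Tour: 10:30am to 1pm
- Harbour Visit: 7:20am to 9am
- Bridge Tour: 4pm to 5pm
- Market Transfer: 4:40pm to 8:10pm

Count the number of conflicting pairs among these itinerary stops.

1

Sorted by start: Harbour Visit, Museum Tour, Bridge Tour, Market Transfer.
Museum Tour starts after Harbour Visit ends, so nothing later overlaps Harbour Visit either.
Bridge Tour starts after Museum Tour ends, so nothing later overlaps Museum Tour either.
Market Transfer starts before Bridge Tour ends → Bridge Tour and Market Transfer overlap.
Overlapping pairs: Bridge Tour & Market Transfer — 1 in total.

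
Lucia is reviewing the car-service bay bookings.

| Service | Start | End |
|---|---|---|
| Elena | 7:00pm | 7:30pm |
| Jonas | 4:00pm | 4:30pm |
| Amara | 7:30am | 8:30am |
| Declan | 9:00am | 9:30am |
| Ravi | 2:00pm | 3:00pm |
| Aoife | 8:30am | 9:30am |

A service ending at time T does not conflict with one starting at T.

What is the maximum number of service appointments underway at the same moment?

Sort all start/end points and keep a running count:
7:30am start Amara → 1
8:30am end Amara → 0
8:30am start Aoife → 1
9:00am start Declan → 2
9:30am end Aoife → 1
9:30am end Declan → 0
2:00pm start Ravi → 1
3:00pm end Ravi → 0
4:00pm start Jonas → 1
4:30pm end Jonas → 0
7:00pm start Elena → 1
7:30pm end Elena → 0
Peak is 2, at 9:00am (Aoife, Declan).

2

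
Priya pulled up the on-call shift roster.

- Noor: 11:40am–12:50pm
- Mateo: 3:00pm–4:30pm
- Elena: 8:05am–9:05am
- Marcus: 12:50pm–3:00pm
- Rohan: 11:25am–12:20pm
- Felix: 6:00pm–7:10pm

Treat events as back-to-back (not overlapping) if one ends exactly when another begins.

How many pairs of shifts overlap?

1

Check each pair: they overlap iff neither finishes before the other starts.
Sorted by start: Elena, Rohan, Noor, Marcus, Mateo, Felix.
Rohan starts after Elena ends, so nothing later overlaps Elena either.
Noor starts before Rohan ends → Rohan and Noor overlap.
Marcus starts after Rohan ends, so nothing later overlaps Rohan either.
Marcus starts exactly when Noor ends (back-to-back, no overlap), so nothing later overlaps Noor either.
Mateo starts exactly when Marcus ends (back-to-back, no overlap), so nothing later overlaps Marcus either.
Felix starts after Mateo ends.
Overlapping pairs: Noor & Rohan — 1 in total.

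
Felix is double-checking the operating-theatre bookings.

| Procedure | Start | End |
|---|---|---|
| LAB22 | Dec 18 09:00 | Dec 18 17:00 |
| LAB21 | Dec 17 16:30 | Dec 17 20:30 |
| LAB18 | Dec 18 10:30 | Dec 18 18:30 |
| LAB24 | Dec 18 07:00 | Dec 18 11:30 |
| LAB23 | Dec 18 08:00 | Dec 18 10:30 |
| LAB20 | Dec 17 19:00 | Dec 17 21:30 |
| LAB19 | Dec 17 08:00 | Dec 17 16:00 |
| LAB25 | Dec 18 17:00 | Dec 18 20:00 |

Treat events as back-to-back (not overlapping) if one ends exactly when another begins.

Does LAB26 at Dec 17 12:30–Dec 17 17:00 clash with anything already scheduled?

Yes — it overlaps LAB19, LAB21

LAB19: starts Dec 17 08:00 before LAB26 ends Dec 17 17:00, and ends Dec 17 16:00 after LAB26 starts Dec 17 12:30 → overlap.
LAB21: starts Dec 17 16:30 before LAB26 ends Dec 17 17:00, and ends Dec 17 20:30 after LAB26 starts Dec 17 12:30 → overlap.
LAB20: starts Dec 17 19:00 at or after LAB26 ends Dec 17 17:00 → clear.
LAB24: starts Dec 18 07:00 at or after LAB26 ends Dec 17 17:00 → clear.
LAB23: starts Dec 18 08:00 at or after LAB26 ends Dec 17 17:00 → clear.
LAB22: starts Dec 18 09:00 at or after LAB26 ends Dec 17 17:00 → clear.
LAB18: starts Dec 18 10:30 at or after LAB26 ends Dec 17 17:00 → clear.
LAB25: starts Dec 18 17:00 at or after LAB26 ends Dec 17 17:00 → clear.
LAB26 overlaps LAB19, LAB21.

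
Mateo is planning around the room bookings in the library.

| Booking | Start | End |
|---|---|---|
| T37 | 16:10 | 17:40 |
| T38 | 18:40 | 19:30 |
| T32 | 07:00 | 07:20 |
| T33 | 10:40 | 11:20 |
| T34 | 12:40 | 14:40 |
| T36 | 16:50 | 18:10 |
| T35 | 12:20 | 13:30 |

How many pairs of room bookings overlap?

Sorted by start: T32, T33, T35, T34, T37, T36, T38.
T33 starts after T32 ends, so nothing later overlaps T32 either.
T35 starts after T33 ends, so nothing later overlaps T33 either.
T34 starts before T35 ends → T35 and T34 overlap.
T37 starts after T35 ends, so nothing later overlaps T35 either.
T37 starts after T34 ends, so nothing later overlaps T34 either.
T36 starts before T37 ends → T37 and T36 overlap.
T38 starts after T37 ends.
T38 starts after T36 ends.
Overlapping pairs: T34 & T35, T36 & T37 — 2 in total.

2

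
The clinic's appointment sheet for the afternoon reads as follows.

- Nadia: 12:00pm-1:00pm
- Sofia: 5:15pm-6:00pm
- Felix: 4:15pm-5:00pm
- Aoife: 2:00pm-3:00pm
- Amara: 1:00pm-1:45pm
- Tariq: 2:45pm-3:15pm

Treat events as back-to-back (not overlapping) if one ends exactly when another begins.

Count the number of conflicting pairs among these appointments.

Check each pair: they overlap iff neither finishes before the other starts.
Sorted by start: Nadia, Amara, Aoife, Tariq, Felix, Sofia.
Amara starts exactly when Nadia ends (back-to-back, no overlap) — done with Nadia.
Aoife starts after Amara ends — done with Amara.
Tariq starts before Aoife ends → Aoife and Tariq overlap.
Felix starts after Aoife ends — done with Aoife.
Felix starts after Tariq ends — done with Tariq.
Sofia starts after Felix ends.
Overlapping pairs: Aoife & Tariq — 1 in total.

1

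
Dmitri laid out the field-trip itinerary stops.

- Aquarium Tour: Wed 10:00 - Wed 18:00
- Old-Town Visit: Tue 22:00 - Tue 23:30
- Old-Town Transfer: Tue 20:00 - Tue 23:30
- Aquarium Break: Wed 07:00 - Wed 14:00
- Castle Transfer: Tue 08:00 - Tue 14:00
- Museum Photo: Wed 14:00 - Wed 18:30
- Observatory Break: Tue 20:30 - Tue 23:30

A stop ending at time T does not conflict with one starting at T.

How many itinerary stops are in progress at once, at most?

3

Walk through starts and ends in time order (an end at T is processed before a start at T):
Tue 08:00 start Castle Transfer → 1
Tue 14:00 end Castle Transfer → 0
Tue 20:00 start Old-Town Transfer → 1
Tue 20:30 start Observatory Break → 2
Tue 22:00 start Old-Town Visit → 3
Tue 23:30 end Observatory Break → 2
Tue 23:30 end Old-Town Transfer → 1
Tue 23:30 end Old-Town Visit → 0
Wed 07:00 start Aquarium Break → 1
Wed 10:00 start Aquarium Tour → 2
Wed 14:00 end Aquarium Break → 1
Wed 14:00 start Museum Photo → 2
Wed 18:00 end Aquarium Tour → 1
Wed 18:30 end Museum Photo → 0
Peak is 3, at Tue 22:00 (Observatory Break, Old-Town Transfer, Old-Town Visit).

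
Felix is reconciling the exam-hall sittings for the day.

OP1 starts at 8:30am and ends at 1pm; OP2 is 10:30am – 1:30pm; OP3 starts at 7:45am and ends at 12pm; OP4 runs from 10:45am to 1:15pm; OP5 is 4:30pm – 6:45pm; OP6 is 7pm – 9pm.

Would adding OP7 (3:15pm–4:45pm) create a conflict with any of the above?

OP3: ends 12pm at or before OP7 starts 3:15pm → clear.
OP1: ends 1pm at or before OP7 starts 3:15pm → clear.
OP2: ends 1:30pm at or before OP7 starts 3:15pm → clear.
OP4: ends 1:15pm at or before OP7 starts 3:15pm → clear.
OP5: starts 4:30pm before OP7 ends 4:45pm, and ends 6:45pm after OP7 starts 3:15pm → overlap.
OP6: starts 7pm at or after OP7 ends 4:45pm → clear.
OP7 overlaps OP5.

Yes — it overlaps OP5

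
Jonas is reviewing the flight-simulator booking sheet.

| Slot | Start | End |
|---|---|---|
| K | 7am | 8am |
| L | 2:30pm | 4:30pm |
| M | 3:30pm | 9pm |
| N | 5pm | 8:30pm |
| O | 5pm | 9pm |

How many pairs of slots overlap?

4

Sorted by start: K, L, M, N, O.
L starts after K ends, so K has no further overlaps.
M starts before L ends → L and M overlap.
N starts after L ends, so L has no further overlaps.
N starts before M ends → M and N overlap.
O starts before M ends → M and O overlap.
O starts before N ends → N and O overlap.
Overlapping pairs: L & M, M & N, M & O, N & O — 4 in total.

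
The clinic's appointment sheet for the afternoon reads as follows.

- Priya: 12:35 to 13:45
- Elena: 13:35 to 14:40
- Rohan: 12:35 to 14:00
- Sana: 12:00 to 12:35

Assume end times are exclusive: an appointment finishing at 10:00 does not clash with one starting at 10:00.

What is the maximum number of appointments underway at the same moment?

3

Walk through starts and ends in time order (an end at T is processed before a start at T):
12:00 start Sana → 1
12:35 end Sana → 0
12:35 start Priya → 1
12:35 start Rohan → 2
13:35 start Elena → 3
13:45 end Priya → 2
14:00 end Rohan → 1
14:40 end Elena → 0
Peak is 3, at 13:35 (Elena, Priya, Rohan).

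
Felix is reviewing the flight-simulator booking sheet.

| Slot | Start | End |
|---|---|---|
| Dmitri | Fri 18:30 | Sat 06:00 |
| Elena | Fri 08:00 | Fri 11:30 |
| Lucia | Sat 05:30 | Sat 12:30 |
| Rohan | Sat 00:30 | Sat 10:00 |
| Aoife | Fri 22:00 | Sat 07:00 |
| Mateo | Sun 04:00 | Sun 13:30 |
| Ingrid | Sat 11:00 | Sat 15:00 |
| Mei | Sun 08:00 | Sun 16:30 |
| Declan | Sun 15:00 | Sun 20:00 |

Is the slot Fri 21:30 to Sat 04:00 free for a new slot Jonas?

Elena: ends Fri 11:30 at or before Jonas starts Fri 21:30 → clear.
Dmitri: starts Fri 18:30 before Jonas ends Sat 04:00, and ends Sat 06:00 after Jonas starts Fri 21:30 → overlap.
Aoife: starts Fri 22:00 before Jonas ends Sat 04:00, and ends Sat 07:00 after Jonas starts Fri 21:30 → overlap.
Rohan: starts Sat 00:30 before Jonas ends Sat 04:00, and ends Sat 10:00 after Jonas starts Fri 21:30 → overlap.
Lucia: starts Sat 05:30 at or after Jonas ends Sat 04:00 → clear.
Ingrid: starts Sat 11:00 at or after Jonas ends Sat 04:00 → clear.
Mateo: starts Sun 04:00 at or after Jonas ends Sat 04:00 → clear.
Mei: starts Sun 08:00 at or after Jonas ends Sat 04:00 → clear.
Declan: starts Sun 15:00 at or after Jonas ends Sat 04:00 → clear.
Jonas overlaps Dmitri, Rohan, Aoife.

No — it overlaps Aoife, Dmitri, Rohan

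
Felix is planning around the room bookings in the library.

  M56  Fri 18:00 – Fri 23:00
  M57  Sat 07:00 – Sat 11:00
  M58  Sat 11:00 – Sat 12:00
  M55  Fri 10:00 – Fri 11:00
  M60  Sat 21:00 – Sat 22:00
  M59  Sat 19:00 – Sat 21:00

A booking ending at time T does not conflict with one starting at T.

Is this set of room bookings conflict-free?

Sorted by start: M55, M56, M57, M58, M59, M60.
M56 starts after M55 ends — done with M55.
M57 starts after M56 ends — done with M56.
M58 starts exactly when M57 ends (back-to-back, no overlap) — done with M57.
M59 starts after M58 ends — done with M58.
M60 starts exactly when M59 ends (back-to-back, no overlap).
Every pair is clear; the schedule has no overlaps.

Yes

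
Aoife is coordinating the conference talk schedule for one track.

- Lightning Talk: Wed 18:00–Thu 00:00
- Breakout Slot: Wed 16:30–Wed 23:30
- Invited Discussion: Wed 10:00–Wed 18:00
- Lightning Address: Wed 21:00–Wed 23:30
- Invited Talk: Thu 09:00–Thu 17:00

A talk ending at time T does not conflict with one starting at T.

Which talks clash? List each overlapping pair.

Sorted by start: Invited Discussion, Breakout Slot, Lightning Talk, Lightning Address, Invited Talk.
Breakout Slot starts before Invited Discussion ends → Invited Discussion and Breakout Slot overlap.
Lightning Talk starts exactly when Invited Discussion ends (back-to-back, no overlap) — done with Invited Discussion.
Lightning Talk starts before Breakout Slot ends → Breakout Slot and Lightning Talk overlap.
Lightning Address starts before Breakout Slot ends → Breakout Slot and Lightning Address overlap.
Invited Talk starts after Breakout Slot ends.
Lightning Address starts before Lightning Talk ends → Lightning Talk and Lightning Address overlap.
Invited Talk starts after Lightning Talk ends.
Invited Talk starts after Lightning Address ends.

Breakout Slot & Invited Discussion, Breakout Slot & Lightning Address, Breakout Slot & Lightning Talk, Lightning Address & Lightning Talk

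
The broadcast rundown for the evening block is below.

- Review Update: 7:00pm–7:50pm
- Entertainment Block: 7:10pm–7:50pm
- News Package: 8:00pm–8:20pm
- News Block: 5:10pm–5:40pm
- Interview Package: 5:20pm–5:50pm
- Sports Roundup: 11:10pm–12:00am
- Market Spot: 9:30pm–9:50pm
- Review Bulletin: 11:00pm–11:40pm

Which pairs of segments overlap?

Sorted by start: News Block, Interview Package, Review Update, Entertainment Block, News Package, Market Spot, Review Bulletin, Sports Roundup.
Interview Package starts before News Block ends → News Block and Interview Package overlap.
Review Update starts after News Block ends; News Block is clear from here.
Review Update starts after Interview Package ends; Interview Package is clear from here.
Entertainment Block starts before Review Update ends → Review Update and Entertainment Block overlap.
News Package starts after Review Update ends; Review Update is clear from here.
News Package starts after Entertainment Block ends; Entertainment Block is clear from here.
Market Spot starts after News Package ends; News Package is clear from here.
Review Bulletin starts after Market Spot ends; Market Spot is clear from here.
Sports Roundup starts before Review Bulletin ends → Review Bulletin and Sports Roundup overlap.

Entertainment Block & Review Update, Interview Package & News Block, Review Bulletin & Sports Roundup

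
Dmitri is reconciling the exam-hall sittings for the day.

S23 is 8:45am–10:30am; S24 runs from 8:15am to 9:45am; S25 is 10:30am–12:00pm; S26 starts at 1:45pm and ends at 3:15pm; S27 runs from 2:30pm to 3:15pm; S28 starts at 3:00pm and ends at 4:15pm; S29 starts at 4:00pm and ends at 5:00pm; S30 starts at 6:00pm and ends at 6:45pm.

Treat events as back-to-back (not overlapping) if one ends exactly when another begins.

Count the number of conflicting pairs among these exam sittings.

Two intervals overlap when each starts before the other ends.
Sorted by start: S24, S23, S25, S26, S27, S28, S29, S30.
S23 starts before S24 ends → S24 and S23 overlap.
S25 starts after S24 ends, so nothing later overlaps S24 either.
S25 starts exactly when S23 ends (back-to-back, no overlap), so nothing later overlaps S23 either.
S26 starts after S25 ends, so nothing later overlaps S25 either.
S27 starts before S26 ends → S26 and S27 overlap.
S28 starts before S26 ends → S26 and S28 overlap.
S29 starts after S26 ends, so nothing later overlaps S26 either.
S28 starts before S27 ends → S27 and S28 overlap.
S29 starts after S27 ends, so nothing later overlaps S27 either.
S29 starts before S28 ends → S28 and S29 overlap.
S30 starts after S28 ends.
S30 starts after S29 ends.
Overlapping pairs: S23 & S24, S26 & S27, S26 & S28, S27 & S28, S28 & S29 — 5 in total.

5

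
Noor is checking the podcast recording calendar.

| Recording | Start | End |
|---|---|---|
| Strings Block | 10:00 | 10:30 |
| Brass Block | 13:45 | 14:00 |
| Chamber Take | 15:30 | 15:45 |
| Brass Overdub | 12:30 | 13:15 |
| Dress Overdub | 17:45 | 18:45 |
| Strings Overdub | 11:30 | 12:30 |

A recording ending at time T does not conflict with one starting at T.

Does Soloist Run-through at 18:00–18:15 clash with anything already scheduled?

Yes — it overlaps Dress Overdub

Strings Block: ends 10:30 at or before Soloist Run-through starts 18:00 → clear.
Strings Overdub: ends 12:30 at or before Soloist Run-through starts 18:00 → clear.
Brass Overdub: ends 13:15 at or before Soloist Run-through starts 18:00 → clear.
Brass Block: ends 14:00 at or before Soloist Run-through starts 18:00 → clear.
Chamber Take: ends 15:45 at or before Soloist Run-through starts 18:00 → clear.
Dress Overdub: starts 17:45 before Soloist Run-through ends 18:15, and ends 18:45 after Soloist Run-through starts 18:00 → overlap.
Soloist Run-through overlaps Dress Overdub.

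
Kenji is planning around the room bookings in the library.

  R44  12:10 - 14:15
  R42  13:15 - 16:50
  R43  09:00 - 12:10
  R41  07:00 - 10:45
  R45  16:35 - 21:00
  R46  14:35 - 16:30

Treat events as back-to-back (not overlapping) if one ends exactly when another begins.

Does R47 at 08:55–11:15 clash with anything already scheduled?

Yes — it overlaps R41, R43

R41: starts 07:00 before R47 ends 11:15, and ends 10:45 after R47 starts 08:55 → overlap.
R43: starts 09:00 before R47 ends 11:15, and ends 12:10 after R47 starts 08:55 → overlap.
R44: starts 12:10 at or after R47 ends 11:15 → clear.
R42: starts 13:15 at or after R47 ends 11:15 → clear.
R46: starts 14:35 at or after R47 ends 11:15 → clear.
R45: starts 16:35 at or after R47 ends 11:15 → clear.
R47 overlaps R41, R43.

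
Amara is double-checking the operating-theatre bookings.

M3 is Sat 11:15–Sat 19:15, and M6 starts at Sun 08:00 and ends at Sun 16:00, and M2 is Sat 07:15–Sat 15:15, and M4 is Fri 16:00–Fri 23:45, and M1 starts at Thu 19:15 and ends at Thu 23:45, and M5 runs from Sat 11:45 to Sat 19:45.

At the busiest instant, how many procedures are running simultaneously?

3

Sort all start/end points and keep a running count:
Thu 19:15 start M1 → 1
Thu 23:45 end M1 → 0
Fri 16:00 start M4 → 1
Fri 23:45 end M4 → 0
Sat 07:15 start M2 → 1
Sat 11:15 start M3 → 2
Sat 11:45 start M5 → 3
Sat 15:15 end M2 → 2
Sat 19:15 end M3 → 1
Sat 19:45 end M5 → 0
Sun 08:00 start M6 → 1
Sun 16:00 end M6 → 0
Peak is 3, at Sat 11:45 (M2, M3, M5).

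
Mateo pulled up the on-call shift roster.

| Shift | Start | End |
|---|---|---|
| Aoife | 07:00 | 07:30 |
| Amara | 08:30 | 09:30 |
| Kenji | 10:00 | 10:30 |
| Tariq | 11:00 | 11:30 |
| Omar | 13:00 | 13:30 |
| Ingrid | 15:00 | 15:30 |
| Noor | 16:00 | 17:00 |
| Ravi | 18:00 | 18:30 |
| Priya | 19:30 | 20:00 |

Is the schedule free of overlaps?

Sorted by start: Aoife, Amara, Kenji, Tariq, Omar, Ingrid, Noor, Ravi, Priya.
Amara starts after Aoife ends, so nothing later overlaps Aoife either.
Kenji starts after Amara ends, so nothing later overlaps Amara either.
Tariq starts after Kenji ends, so nothing later overlaps Kenji either.
Omar starts after Tariq ends, so nothing later overlaps Tariq either.
Ingrid starts after Omar ends, so nothing later overlaps Omar either.
Noor starts after Ingrid ends, so nothing later overlaps Ingrid either.
Ravi starts after Noor ends, so nothing later overlaps Noor either.
Priya starts after Ravi ends.
Every pair is clear; the schedule has no overlaps.

Yes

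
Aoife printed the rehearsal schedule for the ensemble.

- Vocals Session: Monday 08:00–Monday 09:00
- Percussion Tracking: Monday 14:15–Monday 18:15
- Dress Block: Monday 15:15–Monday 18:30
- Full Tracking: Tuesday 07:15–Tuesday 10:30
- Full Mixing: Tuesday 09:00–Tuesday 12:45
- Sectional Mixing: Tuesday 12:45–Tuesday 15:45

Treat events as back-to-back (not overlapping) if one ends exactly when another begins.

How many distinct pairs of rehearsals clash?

Sorted by start: Vocals Session, Percussion Tracking, Dress Block, Full Tracking, Full Mixing, Sectional Mixing.
Percussion Tracking starts after Vocals Session ends, so Vocals Session has no further overlaps.
Dress Block starts before Percussion Tracking ends → Percussion Tracking and Dress Block overlap.
Full Tracking starts after Percussion Tracking ends, so Percussion Tracking has no further overlaps.
Full Tracking starts after Dress Block ends, so Dress Block has no further overlaps.
Full Mixing starts before Full Tracking ends → Full Tracking and Full Mixing overlap.
Sectional Mixing starts after Full Tracking ends.
Sectional Mixing starts exactly when Full Mixing ends (back-to-back, no overlap).
Overlapping pairs: Dress Block & Percussion Tracking, Full Mixing & Full Tracking — 2 in total.

2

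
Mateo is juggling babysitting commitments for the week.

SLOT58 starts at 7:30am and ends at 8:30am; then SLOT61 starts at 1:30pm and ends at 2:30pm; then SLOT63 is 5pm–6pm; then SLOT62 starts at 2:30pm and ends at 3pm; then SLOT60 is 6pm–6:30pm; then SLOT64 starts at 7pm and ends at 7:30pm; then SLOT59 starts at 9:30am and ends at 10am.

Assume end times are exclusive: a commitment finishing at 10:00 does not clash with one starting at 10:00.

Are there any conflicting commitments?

Sorted by start: SLOT58, SLOT59, SLOT61, SLOT62, SLOT63, SLOT60, SLOT64.
SLOT59 starts after SLOT58 ends, so SLOT58 has no further overlaps.
SLOT61 starts after SLOT59 ends, so SLOT59 has no further overlaps.
SLOT62 starts exactly when SLOT61 ends (back-to-back, no overlap), so SLOT61 has no further overlaps.
SLOT63 starts after SLOT62 ends, so SLOT62 has no further overlaps.
SLOT60 starts exactly when SLOT63 ends (back-to-back, no overlap), so SLOT63 has no further overlaps.
SLOT64 starts after SLOT60 ends.
Every pair is clear; the schedule has no overlaps.

No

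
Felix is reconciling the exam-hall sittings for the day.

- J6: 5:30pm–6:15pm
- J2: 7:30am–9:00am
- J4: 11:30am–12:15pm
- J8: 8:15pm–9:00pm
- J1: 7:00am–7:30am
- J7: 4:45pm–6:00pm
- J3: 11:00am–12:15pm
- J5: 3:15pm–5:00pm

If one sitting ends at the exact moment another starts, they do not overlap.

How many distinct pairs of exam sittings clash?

Two intervals overlap when each starts before the other ends.
Sorted by start: J1, J2, J3, J4, J5, J7, J6, J8.
J2 starts exactly when J1 ends (back-to-back, no overlap); J1 is clear from here.
J3 starts after J2 ends; J2 is clear from here.
J4 starts before J3 ends → J3 and J4 overlap.
J5 starts after J3 ends; J3 is clear from here.
J5 starts after J4 ends; J4 is clear from here.
J7 starts before J5 ends → J5 and J7 overlap.
J6 starts after J5 ends; J5 is clear from here.
J6 starts before J7 ends → J7 and J6 overlap.
J8 starts after J7 ends.
J8 starts after J6 ends.
Overlapping pairs: J3 & J4, J5 & J7, J6 & J7 — 3 in total.

3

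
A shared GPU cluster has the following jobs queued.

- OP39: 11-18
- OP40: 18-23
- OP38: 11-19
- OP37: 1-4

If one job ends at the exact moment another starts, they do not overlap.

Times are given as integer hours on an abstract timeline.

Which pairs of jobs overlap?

Two intervals overlap when each starts before the other ends.
Sorted by start: OP37, OP38, OP39, OP40.
OP38 starts after OP37 ends — done with OP37.
OP39 starts before OP38 ends → OP38 and OP39 overlap.
OP40 starts before OP38 ends → OP38 and OP40 overlap.
OP40 starts exactly when OP39 ends (back-to-back, no overlap).

OP38 & OP39, OP38 & OP40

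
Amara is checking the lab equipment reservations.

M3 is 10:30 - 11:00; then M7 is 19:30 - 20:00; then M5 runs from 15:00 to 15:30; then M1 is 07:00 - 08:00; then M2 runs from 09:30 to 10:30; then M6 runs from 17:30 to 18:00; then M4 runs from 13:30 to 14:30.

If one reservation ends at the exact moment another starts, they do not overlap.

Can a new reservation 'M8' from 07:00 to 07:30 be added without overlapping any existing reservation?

No — it overlaps M1

M1: starts 07:00 before M8 ends 07:30, and ends 08:00 after M8 starts 07:00 → overlap.
M2: starts 09:30 at or after M8 ends 07:30 → clear.
M3: starts 10:30 at or after M8 ends 07:30 → clear.
M4: starts 13:30 at or after M8 ends 07:30 → clear.
M5: starts 15:00 at or after M8 ends 07:30 → clear.
M6: starts 17:30 at or after M8 ends 07:30 → clear.
M7: starts 19:30 at or after M8 ends 07:30 → clear.
M8 overlaps M1.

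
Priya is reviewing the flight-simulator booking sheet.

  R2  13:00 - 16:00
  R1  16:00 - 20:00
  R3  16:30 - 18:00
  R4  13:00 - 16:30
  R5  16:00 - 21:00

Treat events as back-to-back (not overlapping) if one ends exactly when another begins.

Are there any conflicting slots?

Sorted by start: R2, R4, R1, R5, R3.
R4 starts before R2 ends → R2 and R4 overlap.
That's a conflict, so the schedule is not conflict-free.

Yes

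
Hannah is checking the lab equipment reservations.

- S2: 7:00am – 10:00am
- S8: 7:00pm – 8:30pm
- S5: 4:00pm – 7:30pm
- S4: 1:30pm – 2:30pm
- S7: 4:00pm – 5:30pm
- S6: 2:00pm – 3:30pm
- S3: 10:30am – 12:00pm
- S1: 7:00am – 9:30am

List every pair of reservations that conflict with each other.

Check each pair: they overlap iff neither finishes before the other starts.
Sorted by start: S1, S2, S3, S4, S6, S5, S7, S8.
S2 starts before S1 ends → S1 and S2 overlap.
S3 starts after S1 ends — done with S1.
S3 starts after S2 ends — done with S2.
S4 starts after S3 ends — done with S3.
S6 starts before S4 ends → S4 and S6 overlap.
S5 starts after S4 ends — done with S4.
S5 starts after S6 ends — done with S6.
S7 starts before S5 ends → S5 and S7 overlap.
S8 starts before S5 ends → S5 and S8 overlap.
S8 starts after S7 ends.

S1 & S2, S4 & S6, S5 & S7, S5 & S8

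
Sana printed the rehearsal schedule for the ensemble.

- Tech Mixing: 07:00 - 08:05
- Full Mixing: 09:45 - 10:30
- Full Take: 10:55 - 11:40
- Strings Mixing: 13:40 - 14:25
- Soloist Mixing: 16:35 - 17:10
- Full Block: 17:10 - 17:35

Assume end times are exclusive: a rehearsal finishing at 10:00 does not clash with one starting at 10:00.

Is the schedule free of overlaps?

Yes

Check each pair: they overlap iff neither finishes before the other starts.
Sorted by start: Tech Mixing, Full Mixing, Full Take, Strings Mixing, Soloist Mixing, Full Block.
Full Mixing starts after Tech Mixing ends, so nothing later overlaps Tech Mixing either.
Full Take starts after Full Mixing ends, so nothing later overlaps Full Mixing either.
Strings Mixing starts after Full Take ends, so nothing later overlaps Full Take either.
Soloist Mixing starts after Strings Mixing ends, so nothing later overlaps Strings Mixing either.
Full Block starts exactly when Soloist Mixing ends (back-to-back, no overlap).
Every pair is clear; the schedule has no overlaps.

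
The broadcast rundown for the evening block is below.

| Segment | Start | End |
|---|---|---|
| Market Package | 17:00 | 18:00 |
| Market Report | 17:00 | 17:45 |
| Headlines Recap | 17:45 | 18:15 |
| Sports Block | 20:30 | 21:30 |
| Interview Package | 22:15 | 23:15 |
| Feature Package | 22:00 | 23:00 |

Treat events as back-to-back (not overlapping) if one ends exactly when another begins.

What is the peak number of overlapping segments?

2

Walk through starts and ends in time order (an end at T is processed before a start at T):
17:00 start Market Package → 1
17:00 start Market Report → 2
17:45 end Market Report → 1
17:45 start Headlines Recap → 2
18:00 end Market Package → 1
18:15 end Headlines Recap → 0
20:30 start Sports Block → 1
21:30 end Sports Block → 0
22:00 start Feature Package → 1
22:15 start Interview Package → 2
23:00 end Feature Package → 1
23:15 end Interview Package → 0
Peak is 2, at 17:00 (Market Package, Market Report).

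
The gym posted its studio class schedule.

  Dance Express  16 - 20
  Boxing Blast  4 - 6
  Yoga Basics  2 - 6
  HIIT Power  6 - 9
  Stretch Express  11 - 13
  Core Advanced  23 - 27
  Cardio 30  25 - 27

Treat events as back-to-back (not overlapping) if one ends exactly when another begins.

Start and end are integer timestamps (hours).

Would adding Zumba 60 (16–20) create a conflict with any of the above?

Yes — it overlaps Dance Express

Yoga Basics: ends 6 at or before Zumba 60 starts 16 → clear.
Boxing Blast: ends 6 at or before Zumba 60 starts 16 → clear.
HIIT Power: ends 9 at or before Zumba 60 starts 16 → clear.
Stretch Express: ends 13 at or before Zumba 60 starts 16 → clear.
Dance Express: starts 16 before Zumba 60 ends 20, and ends 20 after Zumba 60 starts 16 → overlap.
Core Advanced: starts 23 at or after Zumba 60 ends 20 → clear.
Cardio 30: starts 25 at or after Zumba 60 ends 20 → clear.
Zumba 60 overlaps Dance Express.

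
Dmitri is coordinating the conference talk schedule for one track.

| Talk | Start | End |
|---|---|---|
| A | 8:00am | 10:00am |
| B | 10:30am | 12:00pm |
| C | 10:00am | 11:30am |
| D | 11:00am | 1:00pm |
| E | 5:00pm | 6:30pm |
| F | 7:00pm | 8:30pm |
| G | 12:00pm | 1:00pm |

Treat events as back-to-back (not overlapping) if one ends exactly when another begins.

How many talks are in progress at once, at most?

3

Sort all start/end points and keep a running count:
8:00am start A → 1
10:00am end A → 0
10:00am start C → 1
10:30am start B → 2
11:00am start D → 3
11:30am end C → 2
12:00pm end B → 1
12:00pm start G → 2
1:00pm end D → 1
1:00pm end G → 0
5:00pm start E → 1
6:30pm end E → 0
7:00pm start F → 1
8:30pm end F → 0
Peak is 3, at 11:00am (B, C, D).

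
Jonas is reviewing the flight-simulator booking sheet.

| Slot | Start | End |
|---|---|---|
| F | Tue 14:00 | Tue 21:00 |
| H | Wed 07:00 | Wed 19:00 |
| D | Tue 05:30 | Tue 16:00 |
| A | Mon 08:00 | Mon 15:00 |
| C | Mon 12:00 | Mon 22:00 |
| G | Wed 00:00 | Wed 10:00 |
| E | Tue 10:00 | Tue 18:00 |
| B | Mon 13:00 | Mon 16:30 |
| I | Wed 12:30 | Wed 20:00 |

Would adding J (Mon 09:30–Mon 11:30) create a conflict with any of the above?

Yes — it overlaps A

A: starts Mon 08:00 before J ends Mon 11:30, and ends Mon 15:00 after J starts Mon 09:30 → overlap.
C: starts Mon 12:00 at or after J ends Mon 11:30 → clear.
B: starts Mon 13:00 at or after J ends Mon 11:30 → clear.
D: starts Tue 05:30 at or after J ends Mon 11:30 → clear.
E: starts Tue 10:00 at or after J ends Mon 11:30 → clear.
F: starts Tue 14:00 at or after J ends Mon 11:30 → clear.
G: starts Wed 00:00 at or after J ends Mon 11:30 → clear.
H: starts Wed 07:00 at or after J ends Mon 11:30 → clear.
I: starts Wed 12:30 at or after J ends Mon 11:30 → clear.
J overlaps A.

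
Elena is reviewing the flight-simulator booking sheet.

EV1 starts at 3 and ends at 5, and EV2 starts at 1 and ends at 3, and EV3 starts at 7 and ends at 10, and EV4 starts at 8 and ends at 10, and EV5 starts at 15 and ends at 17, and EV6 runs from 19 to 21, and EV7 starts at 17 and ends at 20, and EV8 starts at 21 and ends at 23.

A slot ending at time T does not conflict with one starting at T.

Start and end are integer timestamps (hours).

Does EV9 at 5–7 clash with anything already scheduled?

EV2: ends 3 at or before EV9 starts 5 → clear.
EV1: ends 5 at or before EV9 starts 5 → clear.
EV3: starts 7 at or after EV9 ends 7 → clear.
EV4: starts 8 at or after EV9 ends 7 → clear.
EV5: starts 15 at or after EV9 ends 7 → clear.
EV7: starts 17 at or after EV9 ends 7 → clear.
EV6: starts 19 at or after EV9 ends 7 → clear.
EV8: starts 21 at or after EV9 ends 7 → clear.

No — it doesn't clash with anything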